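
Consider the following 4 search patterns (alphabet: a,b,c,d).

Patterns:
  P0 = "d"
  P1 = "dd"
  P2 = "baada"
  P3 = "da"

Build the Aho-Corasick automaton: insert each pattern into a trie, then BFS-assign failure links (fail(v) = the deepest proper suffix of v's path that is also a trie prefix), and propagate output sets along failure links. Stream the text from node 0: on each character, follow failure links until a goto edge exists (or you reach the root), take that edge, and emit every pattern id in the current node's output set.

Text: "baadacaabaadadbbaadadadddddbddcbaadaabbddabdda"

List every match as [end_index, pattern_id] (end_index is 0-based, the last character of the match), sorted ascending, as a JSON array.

Build automaton:
Trie nodes:
  0='ε' goto b→3 d→1
  1='d' goto a→8 d→2  [P0 ends]
  2='dd' goto ·  [P1 ends]
  3='b' goto a→4
  4='ba' goto a→5
  5='baa' goto d→6
  6='baad' goto a→7
  7='baada' goto ·  [P2 ends]
  8='da' goto ·  [P3 ends]

Failure links (BFS by depth):
  fail(1) 'd': from fail(0)=0 chase 'd': 0 ⇒ 0;  out={0}∪out(0)={0}
  fail(3) 'b': from fail(0)=0 chase 'b': 0 ⇒ 0;  out=∅∪out(0)=∅
  fail(2) 'dd': from fail(1)=0 chase 'd': 0 ⇒ 1;  out={1}∪out(1)={0,1}
  fail(4) 'ba': from fail(3)=0 chase 'a': 0 ⇒ 0;  out=∅∪out(0)=∅
  fail(8) 'da': from fail(1)=0 chase 'a': 0 ⇒ 0;  out={3}∪out(0)={3}
  fail(5) 'baa': from fail(4)=0 chase 'a': 0 ⇒ 0;  out=∅∪out(0)=∅
  fail(6) 'baad': from fail(5)=0 chase 'd': 0 ⇒ 1;  out=∅∪out(1)={0}
  fail(7) 'baada': from fail(6)=1 chase 'a': 1 ⇒ 8;  out={2}∪out(8)={2,3}

Run:
pos 0 'b': at 3
pos 1 'a': at 4
pos 2 'a': at 5
pos 3 'd': at 6  → match P0@[3:3]
pos 4 'a': at 7  → match P2@[0:4],P3@[3:4]
pos 5 'c': at 0 ·f
pos 6 'a': at 0
pos 7 'a': at 0
pos 8 'b': at 3
pos 9 'a': at 4
pos 10 'a': at 5
pos 11 'd': at 6  → match P0@[11:11]
pos 12 'a': at 7  → match P2@[8:12],P3@[11:12]
pos 13 'd': at 1 ·f  → match P0@[13:13]
pos 14 'b': at 3 ·f
pos 15 'b': at 3 ·f
pos 16 'a': at 4
pos 17 'a': at 5
pos 18 'd': at 6  → match P0@[18:18]
pos 19 'a': at 7  → match P2@[15:19],P3@[18:19]
pos 20 'd': at 1 ·f  → match P0@[20:20]
pos 21 'a': at 8  → match P3@[20:21]
pos 22 'd': at 1 ·f  → match P0@[22:22]
pos 23 'd': at 2  → match P0@[23:23],P1@[22:23]
pos 24 'd': at 2 ·f  → match P0@[24:24],P1@[23:24]
pos 25 'd': at 2 ·f  → match P0@[25:25],P1@[24:25]
pos 26 'd': at 2 ·f  → match P0@[26:26],P1@[25:26]
pos 27 'b': at 3 ·f
pos 28 'd': at 1 ·f  → match P0@[28:28]
pos 29 'd': at 2  → match P0@[29:29],P1@[28:29]
pos 30 'c': at 0 ·f
pos 31 'b': at 3
pos 32 'a': at 4
pos 33 'a': at 5
pos 34 'd': at 6  → match P0@[34:34]
pos 35 'a': at 7  → match P2@[31:35],P3@[34:35]
pos 36 'a': at 0 ·f
pos 37 'b': at 3
pos 38 'b': at 3 ·f
pos 39 'd': at 1 ·f  → match P0@[39:39]
pos 40 'd': at 2  → match P0@[40:40],P1@[39:40]
pos 41 'a': at 8 ·f  → match P3@[40:41]
pos 42 'b': at 3 ·f
pos 43 'd': at 1 ·f  → match P0@[43:43]
pos 44 'd': at 2  → match P0@[44:44],P1@[43:44]
pos 45 'a': at 8 ·f  → match P3@[44:45]

Result: [[3,0],[4,2],[4,3],[11,0],[12,2],[12,3],[13,0],[18,0],[19,2],[19,3],[20,0],[21,3],[22,0],[23,0],[23,1],[24,0],[24,1],[25,0],[25,1],[26,0],[26,1],[28,0],[29,0],[29,1],[34,0],[35,2],[35,3],[39,0],[40,0],[40,1],[41,3],[43,0],[44,0],[44,1],[45,3]]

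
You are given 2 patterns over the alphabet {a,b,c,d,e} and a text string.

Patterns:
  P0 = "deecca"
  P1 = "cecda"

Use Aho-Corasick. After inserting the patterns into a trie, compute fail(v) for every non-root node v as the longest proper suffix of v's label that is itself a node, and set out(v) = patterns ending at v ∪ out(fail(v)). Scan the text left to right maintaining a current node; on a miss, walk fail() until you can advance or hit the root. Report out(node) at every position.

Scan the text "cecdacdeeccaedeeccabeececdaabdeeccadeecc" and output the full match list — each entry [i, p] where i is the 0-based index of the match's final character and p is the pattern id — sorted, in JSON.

Build automaton:
Trie (insert patterns):
  n0 'ε': c→7 d→1
  n1 'd': e→2
  n2 'de': e→3
  n3 'dee': c→4
  n4 'deec': c→5
  n5 'deecc': a→6
  n6 'deecca': ·  [P0 ends]
  n7 'c': e→8
  n8 'ce': c→9
  n9 'cec': d→10
  n10 'cecd': a→11
  n11 'cecda': ·  [P1 ends]

Failure links (BFS by depth):
  n1('d'): parent n0 fail=0; on 'd' 0 → fail=0;  out ∅∪∅=∅
  n7('c'): parent n0 fail=0; on 'c' 0 → fail=0;  out ∅∪∅=∅
  n2('de'): parent n1 fail=0; on 'e' 0 → fail=0;  out ∅∪∅=∅
  n8('ce'): parent n7 fail=0; on 'e' 0 → fail=0;  out ∅∪∅=∅
  n3('dee'): parent n2 fail=0; on 'e' 0 → fail=0;  out ∅∪∅=∅
  n9('cec'): parent n8 fail=0; on 'c' 0 → fail=7;  out ∅∪∅=∅
  n4('deec'): parent n3 fail=0; on 'c' 0 → fail=7;  out ∅∪∅=∅
  n10('cecd'): parent n9 fail=7; on 'd' 7→0 → fail=1;  out ∅∪∅=∅
  n5('deecc'): parent n4 fail=7; on 'c' 7→0 → fail=7;  out ∅∪∅=∅
  n11('cecda'): parent n10 fail=1; on 'a' 1→0 → fail=0;  out {1}∪∅={1}
  n6('deecca'): parent n5 fail=7; on 'a' 7→0 → fail=0;  out {0}∪∅={0}

Text stream:
pos 0 'c': at 7
pos 1 'e': at 8
pos 2 'c': at 9
pos 3 'd': at 10
pos 4 'a': at 11  ** P1@[0:4]
pos 5 'c': at 7 (via fail)
pos 6 'd': at 1 (via fail)
pos 7 'e': at 2
pos 8 'e': at 3
pos 9 'c': at 4
pos 10 'c': at 5
pos 11 'a': at 6  ** P0@[6:11]
pos 12 'e': at 0 (via fail)
pos 13 'd': at 1
pos 14 'e': at 2
pos 15 'e': at 3
pos 16 'c': at 4
pos 17 'c': at 5
pos 18 'a': at 6  ** P0@[13:18]
pos 19 'b': at 0 (via fail)
pos 20 'e': at 0
pos 21 'e': at 0
pos 22 'c': at 7
pos 23 'e': at 8
pos 24 'c': at 9
pos 25 'd': at 10
pos 26 'a': at 11  ** P1@[22:26]
pos 27 'a': at 0 (via fail)
pos 28 'b': at 0
pos 29 'd': at 1
pos 30 'e': at 2
pos 31 'e': at 3
pos 32 'c': at 4
pos 33 'c': at 5
pos 34 'a': at 6  ** P0@[29:34]
pos 35 'd': at 1 (via fail)
pos 36 'e': at 2
pos 37 'e': at 3
pos 38 'c': at 4
pos 39 'c': at 5

All matches (sorted): [[4,1],[11,0],[18,0],[26,1],[34,0]]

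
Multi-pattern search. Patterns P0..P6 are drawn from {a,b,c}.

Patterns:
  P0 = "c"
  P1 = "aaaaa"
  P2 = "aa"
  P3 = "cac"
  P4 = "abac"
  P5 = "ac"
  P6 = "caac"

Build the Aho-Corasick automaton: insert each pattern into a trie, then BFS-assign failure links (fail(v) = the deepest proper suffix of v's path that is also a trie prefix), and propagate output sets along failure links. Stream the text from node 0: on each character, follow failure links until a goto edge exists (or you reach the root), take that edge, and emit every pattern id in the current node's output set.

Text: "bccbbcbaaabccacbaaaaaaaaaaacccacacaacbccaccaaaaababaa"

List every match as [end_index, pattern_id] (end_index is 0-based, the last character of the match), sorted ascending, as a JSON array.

Build automaton:
Trie (insert patterns):
  0='ε' goto a→2 c→1
  1='c' goto a→7  [P0 ends]
  2='a' goto a→3 b→9 c→12
  3='aa' goto a→4  [P2 ends]
  4='aaa' goto a→5
  5='aaaa' goto a→6
  6='aaaaa' goto ·  [P1 ends]
  7='ca' goto a→13 c→8
  8='cac' goto ·  [P3 ends]
  9='ab' goto a→10
  10='aba' goto c→11
  11='abac' goto ·  [P4 ends]
  12='ac' goto ·  [P5 ends]
  13='caa' goto c→14
  14='caac' goto ·  [P6 ends]

BFS fail/out derivation:
  n1('c'): parent n0 fail=0; on 'c' 0 → fail=0;  out {0}∪∅={0}
  n2('a'): parent n0 fail=0; on 'a' 0 → fail=0;  out ∅∪∅=∅
  n3('aa'): parent n2 fail=0; on 'a' 0 → fail=2;  out {2}∪∅={2}
  n7('ca'): parent n1 fail=0; on 'a' 0 → fail=2;  out ∅∪∅=∅
  n9('ab'): parent n2 fail=0; on 'b' 0 → fail=0;  out ∅∪∅=∅
  n12('ac'): parent n2 fail=0; on 'c' 0 → fail=1;  out {5}∪{0}={0,5}
  n4('aaa'): parent n3 fail=2; on 'a' 2 → fail=3;  out ∅∪{2}={2}
  n8('cac'): parent n7 fail=2; on 'c' 2 → fail=12;  out {3}∪{0,5}={0,3,5}
  n10('aba'): parent n9 fail=0; on 'a' 0 → fail=2;  out ∅∪∅=∅
  n13('caa'): parent n7 fail=2; on 'a' 2 → fail=3;  out ∅∪{2}={2}
  n5('aaaa'): parent n4 fail=3; on 'a' 3 → fail=4;  out ∅∪{2}={2}
  n11('abac'): parent n10 fail=2; on 'c' 2 → fail=12;  out {4}∪{0,5}={0,4,5}
  n14('caac'): parent n13 fail=3; on 'c' 3→2 → fail=12;  out {6}∪{0,5}={0,5,6}
  n6('aaaaa'): parent n5 fail=4; on 'a' 4 → fail=5;  out {1}∪{2}={1,2}

Text stream:
i=0 'b': node 0→0
i=1 'c': node 0→1  ** P0@[1:1]
i=2 'c': node 1→1 (fail-walked)  ** P0@[2:2]
i=3 'b': node 1→0 (fail-walked)
i=4 'b': node 0→0
i=5 'c': node 0→1  ** P0@[5:5]
i=6 'b': node 1→0 (fail-walked)
i=7 'a': node 0→2
i=8 'a': node 2→3  ** P2@[7:8]
i=9 'a': node 3→4  ** P2@[8:9]
i=10 'b': node 4→9 (fail-walked)
i=11 'c': node 9→1 (fail-walked)  ** P0@[11:11]
i=12 'c': node 1→1 (fail-walked)  ** P0@[12:12]
i=13 'a': node 1→7
i=14 'c': node 7→8  ** P0@[14:14],P3@[12:14],P5@[13:14]
i=15 'b': node 8→0 (fail-walked)
i=16 'a': node 0→2
i=17 'a': node 2→3  ** P2@[16:17]
i=18 'a': node 3→4  ** P2@[17:18]
i=19 'a': node 4→5  ** P2@[18:19]
i=20 'a': node 5→6  ** P1@[16:20],P2@[19:20]
i=21 'a': node 6→6 (fail-walked)  ** P1@[17:21],P2@[20:21]
i=22 'a': node 6→6 (fail-walked)  ** P1@[18:22],P2@[21:22]
i=23 'a': node 6→6 (fail-walked)  ** P1@[19:23],P2@[22:23]
i=24 'a': node 6→6 (fail-walked)  ** P1@[20:24],P2@[23:24]
i=25 'a': node 6→6 (fail-walked)  ** P1@[21:25],P2@[24:25]
i=26 'a': node 6→6 (fail-walked)  ** P1@[22:26],P2@[25:26]
i=27 'c': node 6→12 (fail-walked)  ** P0@[27:27],P5@[26:27]
i=28 'c': node 12→1 (fail-walked)  ** P0@[28:28]
i=29 'c': node 1→1 (fail-walked)  ** P0@[29:29]
i=30 'a': node 1→7
i=31 'c': node 7→8  ** P0@[31:31],P3@[29:31],P5@[30:31]
i=32 'a': node 8→7 (fail-walked)
i=33 'c': node 7→8  ** P0@[33:33],P3@[31:33],P5@[32:33]
i=34 'a': node 8→7 (fail-walked)
i=35 'a': node 7→13  ** P2@[34:35]
i=36 'c': node 13→14  ** P0@[36:36],P5@[35:36],P6@[33:36]
i=37 'b': node 14→0 (fail-walked)
i=38 'c': node 0→1  ** P0@[38:38]
i=39 'c': node 1→1 (fail-walked)  ** P0@[39:39]
i=40 'a': node 1→7
i=41 'c': node 7→8  ** P0@[41:41],P3@[39:41],P5@[40:41]
i=42 'c': node 8→1 (fail-walked)  ** P0@[42:42]
i=43 'a': node 1→7
i=44 'a': node 7→13  ** P2@[43:44]
i=45 'a': node 13→4 (fail-walked)  ** P2@[44:45]
i=46 'a': node 4→5  ** P2@[45:46]
i=47 'a': node 5→6  ** P1@[43:47],P2@[46:47]
i=48 'b': node 6→9 (fail-walked)
i=49 'a': node 9→10
i=50 'b': node 10→9 (fail-walked)
i=51 'a': node 9→10
i=52 'a': node 10→3 (fail-walked)  ** P2@[51:52]

Result: [[1,0],[2,0],[5,0],[8,2],[9,2],[11,0],[12,0],[14,0],[14,3],[14,5],[17,2],[18,2],[19,2],[20,1],[20,2],[21,1],[21,2],[22,1],[22,2],[23,1],[23,2],[24,1],[24,2],[25,1],[25,2],[26,1],[26,2],[27,0],[27,5],[28,0],[29,0],[31,0],[31,3],[31,5],[33,0],[33,3],[33,5],[35,2],[36,0],[36,5],[36,6],[38,0],[39,0],[41,0],[41,3],[41,5],[42,0],[44,2],[45,2],[46,2],[47,1],[47,2],[52,2]]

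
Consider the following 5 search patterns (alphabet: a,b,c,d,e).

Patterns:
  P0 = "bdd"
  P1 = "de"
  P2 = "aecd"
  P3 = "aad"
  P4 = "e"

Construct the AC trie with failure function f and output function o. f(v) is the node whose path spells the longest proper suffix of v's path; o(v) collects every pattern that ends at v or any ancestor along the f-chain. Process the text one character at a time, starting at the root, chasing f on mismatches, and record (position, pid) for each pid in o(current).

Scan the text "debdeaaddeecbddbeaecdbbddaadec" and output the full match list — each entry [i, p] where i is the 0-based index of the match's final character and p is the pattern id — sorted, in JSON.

Build automaton:
Trie nodes:
  0='ε' goto a→6 b→1 d→4 e→12
  1='b' goto d→2
  2='bd' goto d→3
  3='bdd' goto ·  ←P0
  4='d' goto e→5
  5='de' goto ·  ←P1
  6='a' goto a→10 e→7
  7='ae' goto c→8
  8='aec' goto d→9
  9='aecd' goto ·  ←P2
  10='aa' goto d→11
  11='aad' goto ·  ←P3
  12='e' goto ·  ←P4

Failure links (BFS by depth):
  n1('b'): parent n0 fail=0; on 'b' 0 → fail=0;  out ∅∪∅=∅
  n4('d'): parent n0 fail=0; on 'd' 0 → fail=0;  out ∅∪∅=∅
  n6('a'): parent n0 fail=0; on 'a' 0 → fail=0;  out ∅∪∅=∅
  n12('e'): parent n0 fail=0; on 'e' 0 → fail=0;  out {4}∪∅={4}
  n2('bd'): parent n1 fail=0; on 'd' 0 → fail=4;  out ∅∪∅=∅
  n5('de'): parent n4 fail=0; on 'e' 0 → fail=12;  out {1}∪{4}={1,4}
  n7('ae'): parent n6 fail=0; on 'e' 0 → fail=12;  out ∅∪{4}={4}
  n10('aa'): parent n6 fail=0; on 'a' 0 → fail=6;  out ∅∪∅=∅
  n3('bdd'): parent n2 fail=4; on 'd' 4→0 → fail=4;  out {0}∪∅={0}
  n8('aec'): parent n7 fail=12; on 'c' 12→0 → fail=0;  out ∅∪∅=∅
  n11('aad'): parent n10 fail=6; on 'd' 6→0 → fail=4;  out {3}∪∅={3}
  n9('aecd'): parent n8 fail=0; on 'd' 0 → fail=4;  out {2}∪∅={2}

Run:
pos 0 'd': at 4
pos 1 'e': at 5  emit P1@[0:1],P4@[1:1]
pos 2 'b': at 1 (via fail)
pos 3 'd': at 2
pos 4 'e': at 5 (via fail)  emit P1@[3:4],P4@[4:4]
pos 5 'a': at 6 (via fail)
pos 6 'a': at 10
pos 7 'd': at 11  emit P3@[5:7]
pos 8 'd': at 4 (via fail)
pos 9 'e': at 5  emit P1@[8:9],P4@[9:9]
pos 10 'e': at 12 (via fail)  emit P4@[10:10]
pos 11 'c': at 0 (via fail)
pos 12 'b': at 1
pos 13 'd': at 2
pos 14 'd': at 3  emit P0@[12:14]
pos 15 'b': at 1 (via fail)
pos 16 'e': at 12 (via fail)  emit P4@[16:16]
pos 17 'a': at 6 (via fail)
pos 18 'e': at 7  emit P4@[18:18]
pos 19 'c': at 8
pos 20 'd': at 9  emit P2@[17:20]
pos 21 'b': at 1 (via fail)
pos 22 'b': at 1 (via fail)
pos 23 'd': at 2
pos 24 'd': at 3  emit P0@[22:24]
pos 25 'a': at 6 (via fail)
pos 26 'a': at 10
pos 27 'd': at 11  emit P3@[25:27]
pos 28 'e': at 5 (via fail)  emit P1@[27:28],P4@[28:28]
pos 29 'c': at 0 (via fail)

Matches: [[1,1],[1,4],[4,1],[4,4],[7,3],[9,1],[9,4],[10,4],[14,0],[16,4],[18,4],[20,2],[24,0],[27,3],[28,1],[28,4]]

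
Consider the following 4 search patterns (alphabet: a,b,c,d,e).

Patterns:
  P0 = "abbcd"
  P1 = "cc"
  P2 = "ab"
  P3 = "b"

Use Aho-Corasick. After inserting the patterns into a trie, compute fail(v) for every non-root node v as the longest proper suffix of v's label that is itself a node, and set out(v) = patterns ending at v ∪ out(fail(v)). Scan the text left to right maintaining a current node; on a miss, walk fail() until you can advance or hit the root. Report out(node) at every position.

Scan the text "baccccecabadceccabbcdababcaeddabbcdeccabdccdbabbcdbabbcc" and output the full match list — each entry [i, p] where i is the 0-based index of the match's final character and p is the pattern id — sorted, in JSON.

Build automaton:
Trie nodes:
  n0 'ε': a→1 b→8 c→6
  n1 'a': b→2
  n2 'ab': b→3  [P2 ends]
  n3 'abb': c→4
  n4 'abbc': d→5
  n5 'abbcd': ·  [P0 ends]
  n6 'c': c→7
  n7 'cc': ·  [P1 ends]
  n8 'b': ·  [P3 ends]

Failure links (BFS by depth):
  n1('a'): parent n0 fail=0; on 'a' 0 → fail=0;  out ∅∪∅=∅
  n6('c'): parent n0 fail=0; on 'c' 0 → fail=0;  out ∅∪∅=∅
  n8('b'): parent n0 fail=0; on 'b' 0 → fail=0;  out {3}∪∅={3}
  n2('ab'): parent n1 fail=0; on 'b' 0 → fail=8;  out {2}∪{3}={2,3}
  n7('cc'): parent n6 fail=0; on 'c' 0 → fail=6;  out {1}∪∅={1}
  n3('abb'): parent n2 fail=8; on 'b' 8→0 → fail=8;  out ∅∪{3}={3}
  n4('abbc'): parent n3 fail=8; on 'c' 8→0 → fail=6;  out ∅∪∅=∅
  n5('abbcd'): parent n4 fail=6; on 'd' 6→0 → fail=0;  out {0}∪∅={0}

Run:
[0] read 'b'  n0⇒n8  → match P3@[0:0]
[1] read 'a'  n8⇒n1 ·f
[2] read 'c'  n1⇒n6 ·f
[3] read 'c'  n6⇒n7  → match P1@[2:3]
[4] read 'c'  n7⇒n7 ·f  → match P1@[3:4]
[5] read 'c'  n7⇒n7 ·f  → match P1@[4:5]
[6] read 'e'  n7⇒n0 ·f
[7] read 'c'  n0⇒n6
[8] read 'a'  n6⇒n1 ·f
[9] read 'b'  n1⇒n2  → match P2@[8:9],P3@[9:9]
[10] read 'a'  n2⇒n1 ·f
[11] read 'd'  n1⇒n0 ·f
[12] read 'c'  n0⇒n6
[13] read 'e'  n6⇒n0 ·f
[14] read 'c'  n0⇒n6
[15] read 'c'  n6⇒n7  → match P1@[14:15]
[16] read 'a'  n7⇒n1 ·f
[17] read 'b'  n1⇒n2  → match P2@[16:17],P3@[17:17]
[18] read 'b'  n2⇒n3  → match P3@[18:18]
[19] read 'c'  n3⇒n4
[20] read 'd'  n4⇒n5  → match P0@[16:20]
[21] read 'a'  n5⇒n1 ·f
[22] read 'b'  n1⇒n2  → match P2@[21:22],P3@[22:22]
[23] read 'a'  n2⇒n1 ·f
[24] read 'b'  n1⇒n2  → match P2@[23:24],P3@[24:24]
[25] read 'c'  n2⇒n6 ·f
[26] read 'a'  n6⇒n1 ·f
[27] read 'e'  n1⇒n0 ·f
[28] read 'd'  n0⇒n0
[29] read 'd'  n0⇒n0
[30] read 'a'  n0⇒n1
[31] read 'b'  n1⇒n2  → match P2@[30:31],P3@[31:31]
[32] read 'b'  n2⇒n3  → match P3@[32:32]
[33] read 'c'  n3⇒n4
[34] read 'd'  n4⇒n5  → match P0@[30:34]
[35] read 'e'  n5⇒n0 ·f
[36] read 'c'  n0⇒n6
[37] read 'c'  n6⇒n7  → match P1@[36:37]
[38] read 'a'  n7⇒n1 ·f
[39] read 'b'  n1⇒n2  → match P2@[38:39],P3@[39:39]
[40] read 'd'  n2⇒n0 ·f
[41] read 'c'  n0⇒n6
[42] read 'c'  n6⇒n7  → match P1@[41:42]
[43] read 'd'  n7⇒n0 ·f
[44] read 'b'  n0⇒n8  → match P3@[44:44]
[45] read 'a'  n8⇒n1 ·f
[46] read 'b'  n1⇒n2  → match P2@[45:46],P3@[46:46]
[47] read 'b'  n2⇒n3  → match P3@[47:47]
[48] read 'c'  n3⇒n4
[49] read 'd'  n4⇒n5  → match P0@[45:49]
[50] read 'b'  n5⇒n8 ·f  → match P3@[50:50]
[51] read 'a'  n8⇒n1 ·f
[52] read 'b'  n1⇒n2  → match P2@[51:52],P3@[52:52]
[53] read 'b'  n2⇒n3  → match P3@[53:53]
[54] read 'c'  n3⇒n4
[55] read 'c'  n4⇒n7 ·f  → match P1@[54:55]

Result: [[0,3],[3,1],[4,1],[5,1],[9,2],[9,3],[15,1],[17,2],[17,3],[18,3],[20,0],[22,2],[22,3],[24,2],[24,3],[31,2],[31,3],[32,3],[34,0],[37,1],[39,2],[39,3],[42,1],[44,3],[46,2],[46,3],[47,3],[49,0],[50,3],[52,2],[52,3],[53,3],[55,1]]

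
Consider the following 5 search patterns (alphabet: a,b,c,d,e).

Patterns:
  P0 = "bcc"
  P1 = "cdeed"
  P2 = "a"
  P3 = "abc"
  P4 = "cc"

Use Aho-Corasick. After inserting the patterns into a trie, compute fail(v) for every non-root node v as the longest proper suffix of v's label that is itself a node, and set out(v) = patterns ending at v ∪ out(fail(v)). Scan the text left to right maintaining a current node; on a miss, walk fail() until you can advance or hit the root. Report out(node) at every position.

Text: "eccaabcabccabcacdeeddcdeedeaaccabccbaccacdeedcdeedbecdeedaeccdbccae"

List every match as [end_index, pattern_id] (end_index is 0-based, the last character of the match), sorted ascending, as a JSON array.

Construct AC machine:
Trie nodes:
  0='ε' goto a→9 b→1 c→4
  1='b' goto c→2
  2='bc' goto c→3
  3='bcc' goto ·  ←P0
  4='c' goto c→12 d→5
  5='cd' goto e→6
  6='cde' goto e→7
  7='cdee' goto d→8
  8='cdeed' goto ·  ←P1
  9='a' goto b→10  ←P2
  10='ab' goto c→11
  11='abc' goto ·  ←P3
  12='cc' goto ·  ←P4

BFS fail/out derivation:
  n1('b'): parent n0 fail=0; on 'b' 0 → fail=0;  out ∅∪∅=∅
  n4('c'): parent n0 fail=0; on 'c' 0 → fail=0;  out ∅∪∅=∅
  n9('a'): parent n0 fail=0; on 'a' 0 → fail=0;  out {2}∪∅={2}
  n2('bc'): parent n1 fail=0; on 'c' 0 → fail=4;  out ∅∪∅=∅
  n5('cd'): parent n4 fail=0; on 'd' 0 → fail=0;  out ∅∪∅=∅
  n10('ab'): parent n9 fail=0; on 'b' 0 → fail=1;  out ∅∪∅=∅
  n12('cc'): parent n4 fail=0; on 'c' 0 → fail=4;  out {4}∪∅={4}
  n3('bcc'): parent n2 fail=4; on 'c' 4 → fail=12;  out {0}∪{4}={0,4}
  n6('cde'): parent n5 fail=0; on 'e' 0 → fail=0;  out ∅∪∅=∅
  n11('abc'): parent n10 fail=1; on 'c' 1 → fail=2;  out {3}∪∅={3}
  n7('cdee'): parent n6 fail=0; on 'e' 0 → fail=0;  out ∅∪∅=∅
  n8('cdeed'): parent n7 fail=0; on 'd' 0 → fail=0;  out {1}∪∅={1}

Run:
[0] read 'e'  n0⇒n0
[1] read 'c'  n0⇒n4
[2] read 'c'  n4⇒n12  ** P4@[1:2]
[3] read 'a'  n12⇒n9 (via fail)  ** P2@[3:3]
[4] read 'a'  n9⇒n9 (via fail)  ** P2@[4:4]
[5] read 'b'  n9⇒n10
[6] read 'c'  n10⇒n11  ** P3@[4:6]
[7] read 'a'  n11⇒n9 (via fail)  ** P2@[7:7]
[8] read 'b'  n9⇒n10
[9] read 'c'  n10⇒n11  ** P3@[7:9]
[10] read 'c'  n11⇒n3 (via fail)  ** P0@[8:10],P4@[9:10]
[11] read 'a'  n3⇒n9 (via fail)  ** P2@[11:11]
[12] read 'b'  n9⇒n10
[13] read 'c'  n10⇒n11  ** P3@[11:13]
[14] read 'a'  n11⇒n9 (via fail)  ** P2@[14:14]
[15] read 'c'  n9⇒n4 (via fail)
[16] read 'd'  n4⇒n5
[17] read 'e'  n5⇒n6
[18] read 'e'  n6⇒n7
[19] read 'd'  n7⇒n8  ** P1@[15:19]
[20] read 'd'  n8⇒n0 (via fail)
[21] read 'c'  n0⇒n4
[22] read 'd'  n4⇒n5
[23] read 'e'  n5⇒n6
[24] read 'e'  n6⇒n7
[25] read 'd'  n7⇒n8  ** P1@[21:25]
[26] read 'e'  n8⇒n0 (via fail)
[27] read 'a'  n0⇒n9  ** P2@[27:27]
[28] read 'a'  n9⇒n9 (via fail)  ** P2@[28:28]
[29] read 'c'  n9⇒n4 (via fail)
[30] read 'c'  n4⇒n12  ** P4@[29:30]
[31] read 'a'  n12⇒n9 (via fail)  ** P2@[31:31]
[32] read 'b'  n9⇒n10
[33] read 'c'  n10⇒n11  ** P3@[31:33]
[34] read 'c'  n11⇒n3 (via fail)  ** P0@[32:34],P4@[33:34]
[35] read 'b'  n3⇒n1 (via fail)
[36] read 'a'  n1⇒n9 (via fail)  ** P2@[36:36]
[37] read 'c'  n9⇒n4 (via fail)
[38] read 'c'  n4⇒n12  ** P4@[37:38]
[39] read 'a'  n12⇒n9 (via fail)  ** P2@[39:39]
[40] read 'c'  n9⇒n4 (via fail)
[41] read 'd'  n4⇒n5
[42] read 'e'  n5⇒n6
[43] read 'e'  n6⇒n7
[44] read 'd'  n7⇒n8  ** P1@[40:44]
[45] read 'c'  n8⇒n4 (via fail)
[46] read 'd'  n4⇒n5
[47] read 'e'  n5⇒n6
[48] read 'e'  n6⇒n7
[49] read 'd'  n7⇒n8  ** P1@[45:49]
[50] read 'b'  n8⇒n1 (via fail)
[51] read 'e'  n1⇒n0 (via fail)
[52] read 'c'  n0⇒n4
[53] read 'd'  n4⇒n5
[54] read 'e'  n5⇒n6
[55] read 'e'  n6⇒n7
[56] read 'd'  n7⇒n8  ** P1@[52:56]
[57] read 'a'  n8⇒n9 (via fail)  ** P2@[57:57]
[58] read 'e'  n9⇒n0 (via fail)
[59] read 'c'  n0⇒n4
[60] read 'c'  n4⇒n12  ** P4@[59:60]
[61] read 'd'  n12⇒n5 (via fail)
[62] read 'b'  n5⇒n1 (via fail)
[63] read 'c'  n1⇒n2
[64] read 'c'  n2⇒n3  ** P0@[62:64],P4@[63:64]
[65] read 'a'  n3⇒n9 (via fail)  ** P2@[65:65]
[66] read 'e'  n9⇒n0 (via fail)

Matches: [[2,4],[3,2],[4,2],[6,3],[7,2],[9,3],[10,0],[10,4],[11,2],[13,3],[14,2],[19,1],[25,1],[27,2],[28,2],[30,4],[31,2],[33,3],[34,0],[34,4],[36,2],[38,4],[39,2],[44,1],[49,1],[56,1],[57,2],[60,4],[64,0],[64,4],[65,2]]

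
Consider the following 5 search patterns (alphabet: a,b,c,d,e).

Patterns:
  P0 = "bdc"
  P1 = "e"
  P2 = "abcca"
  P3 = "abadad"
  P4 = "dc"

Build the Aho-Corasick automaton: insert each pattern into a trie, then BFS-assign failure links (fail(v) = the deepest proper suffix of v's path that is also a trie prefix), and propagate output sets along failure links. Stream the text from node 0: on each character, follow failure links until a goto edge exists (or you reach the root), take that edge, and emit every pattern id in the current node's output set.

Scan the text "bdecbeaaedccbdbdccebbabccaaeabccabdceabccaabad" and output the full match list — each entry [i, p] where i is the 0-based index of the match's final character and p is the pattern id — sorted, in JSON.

Build automaton:
Trie (insert patterns):
  0='ε' goto a→5 b→1 d→14 e→4
  1='b' goto d→2
  2='bd' goto c→3
  3='bdc' goto ·  [P0 ends]
  4='e' goto ·  [P1 ends]
  5='a' goto b→6
  6='ab' goto a→10 c→7
  7='abc' goto c→8
  8='abcc' goto a→9
  9='abcca' goto ·  [P2 ends]
  10='aba' goto d→11
  11='abad' goto a→12
  12='abada' goto d→13
  13='abadad' goto ·  [P3 ends]
  14='d' goto c→15
  15='dc' goto ·  [P4 ends]

Failure links (BFS by depth):
  n1('b'): parent n0 fail=0; on 'b' 0 → fail=0;  out ∅∪∅=∅
  n4('e'): parent n0 fail=0; on 'e' 0 → fail=0;  out {1}∪∅={1}
  n5('a'): parent n0 fail=0; on 'a' 0 → fail=0;  out ∅∪∅=∅
  n14('d'): parent n0 fail=0; on 'd' 0 → fail=0;  out ∅∪∅=∅
  n2('bd'): parent n1 fail=0; on 'd' 0 → fail=14;  out ∅∪∅=∅
  n6('ab'): parent n5 fail=0; on 'b' 0 → fail=1;  out ∅∪∅=∅
  n15('dc'): parent n14 fail=0; on 'c' 0 → fail=0;  out {4}∪∅={4}
  n3('bdc'): parent n2 fail=14; on 'c' 14 → fail=15;  out {0}∪{4}={0,4}
  n7('abc'): parent n6 fail=1; on 'c' 1→0 → fail=0;  out ∅∪∅=∅
  n10('aba'): parent n6 fail=1; on 'a' 1→0 → fail=5;  out ∅∪∅=∅
  n8('abcc'): parent n7 fail=0; on 'c' 0 → fail=0;  out ∅∪∅=∅
  n11('abad'): parent n10 fail=5; on 'd' 5→0 → fail=14;  out ∅∪∅=∅
  n9('abcca'): parent n8 fail=0; on 'a' 0 → fail=5;  out {2}∪∅={2}
  n12('abada'): parent n11 fail=14; on 'a' 14→0 → fail=5;  out ∅∪∅=∅
  n13('abadad'): parent n12 fail=5; on 'd' 5→0 → fail=14;  out {3}∪∅={3}

Run:
[0] read 'b'  n0⇒n1
[1] read 'd'  n1⇒n2
[2] read 'e'  n2⇒n4 ·f  → match P1@[2:2]
[3] read 'c'  n4⇒n0 ·f
[4] read 'b'  n0⇒n1
[5] read 'e'  n1⇒n4 ·f  → match P1@[5:5]
[6] read 'a'  n4⇒n5 ·f
[7] read 'a'  n5⇒n5 ·f
[8] read 'e'  n5⇒n4 ·f  → match P1@[8:8]
[9] read 'd'  n4⇒n14 ·f
[10] read 'c'  n14⇒n15  → match P4@[9:10]
[11] read 'c'  n15⇒n0 ·f
[12] read 'b'  n0⇒n1
[13] read 'd'  n1⇒n2
[14] read 'b'  n2⇒n1 ·f
[15] read 'd'  n1⇒n2
[16] read 'c'  n2⇒n3  → match P0@[14:16],P4@[15:16]
[17] read 'c'  n3⇒n0 ·f
[18] read 'e'  n0⇒n4  → match P1@[18:18]
[19] read 'b'  n4⇒n1 ·f
[20] read 'b'  n1⇒n1 ·f
[21] read 'a'  n1⇒n5 ·f
[22] read 'b'  n5⇒n6
[23] read 'c'  n6⇒n7
[24] read 'c'  n7⇒n8
[25] read 'a'  n8⇒n9  → match P2@[21:25]
[26] read 'a'  n9⇒n5 ·f
[27] read 'e'  n5⇒n4 ·f  → match P1@[27:27]
[28] read 'a'  n4⇒n5 ·f
[29] read 'b'  n5⇒n6
[30] read 'c'  n6⇒n7
[31] read 'c'  n7⇒n8
[32] read 'a'  n8⇒n9  → match P2@[28:32]
[33] read 'b'  n9⇒n6 ·f
[34] read 'd'  n6⇒n2 ·f
[35] read 'c'  n2⇒n3  → match P0@[33:35],P4@[34:35]
[36] read 'e'  n3⇒n4 ·f  → match P1@[36:36]
[37] read 'a'  n4⇒n5 ·f
[38] read 'b'  n5⇒n6
[39] read 'c'  n6⇒n7
[40] read 'c'  n7⇒n8
[41] read 'a'  n8⇒n9  → match P2@[37:41]
[42] read 'a'  n9⇒n5 ·f
[43] read 'b'  n5⇒n6
[44] read 'a'  n6⇒n10
[45] read 'd'  n10⇒n11

Result: [[2,1],[5,1],[8,1],[10,4],[16,0],[16,4],[18,1],[25,2],[27,1],[32,2],[35,0],[35,4],[36,1],[41,2]]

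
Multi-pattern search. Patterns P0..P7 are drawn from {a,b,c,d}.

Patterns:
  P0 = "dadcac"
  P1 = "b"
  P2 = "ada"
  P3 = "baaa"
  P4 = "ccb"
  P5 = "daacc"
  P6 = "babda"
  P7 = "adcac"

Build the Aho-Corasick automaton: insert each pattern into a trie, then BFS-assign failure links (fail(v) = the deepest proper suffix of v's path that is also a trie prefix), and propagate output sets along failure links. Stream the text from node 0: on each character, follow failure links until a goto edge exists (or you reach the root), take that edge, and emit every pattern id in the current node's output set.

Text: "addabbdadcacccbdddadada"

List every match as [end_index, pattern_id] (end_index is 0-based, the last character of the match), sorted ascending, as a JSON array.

Build:
Trie (insert patterns):
  n0 'ε': a→8 b→7 c→14 d→1
  n1 'd': a→2
  n2 'da': a→17 d→3
  n3 'dad': c→4
  n4 'dadc': a→5
  n5 'dadca': c→6
  n6 'dadcac': ·  ←P0
  n7 'b': a→11  ←P1
  n8 'a': d→9
  n9 'ad': a→10 c→23
  n10 'ada': ·  ←P2
  n11 'ba': a→12 b→20
  n12 'baa': a→13
  n13 'baaa': ·  ←P3
  n14 'c': c→15
  n15 'cc': b→16
  n16 'ccb': ·  ←P4
  n17 'daa': c→18
  n18 'daac': c→19
  n19 'daacc': ·  ←P5
  n20 'bab': d→21
  n21 'babd': a→22
  n22 'babda': ·  ←P6
  n23 'adc': a→24
  n24 'adca': c→25
  n25 'adcac': ·  ←P7

Failure links (BFS by depth):
  fail(1) 'd': from fail(0)=0 chase 'd': 0 ⇒ 0;  out=∅∪out(0)=∅
  fail(7) 'b': from fail(0)=0 chase 'b': 0 ⇒ 0;  out={1}∪out(0)={1}
  fail(8) 'a': from fail(0)=0 chase 'a': 0 ⇒ 0;  out=∅∪out(0)=∅
  fail(14) 'c': from fail(0)=0 chase 'c': 0 ⇒ 0;  out=∅∪out(0)=∅
  fail(2) 'da': from fail(1)=0 chase 'a': 0 ⇒ 8;  out=∅∪out(8)=∅
  fail(9) 'ad': from fail(8)=0 chase 'd': 0 ⇒ 1;  out=∅∪out(1)=∅
  fail(11) 'ba': from fail(7)=0 chase 'a': 0 ⇒ 8;  out=∅∪out(8)=∅
  fail(15) 'cc': from fail(14)=0 chase 'c': 0 ⇒ 14;  out=∅∪out(14)=∅
  fail(3) 'dad': from fail(2)=8 chase 'd': 8 ⇒ 9;  out=∅∪out(9)=∅
  fail(10) 'ada': from fail(9)=1 chase 'a': 1 ⇒ 2;  out={2}∪out(2)={2}
  fail(12) 'baa': from fail(11)=8 chase 'a': 8→0 ⇒ 8;  out=∅∪out(8)=∅
  fail(16) 'ccb': from fail(15)=14 chase 'b': 14→0 ⇒ 7;  out={4}∪out(7)={1,4}
  fail(17) 'daa': from fail(2)=8 chase 'a': 8→0 ⇒ 8;  out=∅∪out(8)=∅
  fail(20) 'bab': from fail(11)=8 chase 'b': 8→0 ⇒ 7;  out=∅∪out(7)={1}
  fail(23) 'adc': from fail(9)=1 chase 'c': 1→0 ⇒ 14;  out=∅∪out(14)=∅
  fail(4) 'dadc': from fail(3)=9 chase 'c': 9 ⇒ 23;  out=∅∪out(23)=∅
  fail(13) 'baaa': from fail(12)=8 chase 'a': 8→0 ⇒ 8;  out={3}∪out(8)={3}
  fail(18) 'daac': from fail(17)=8 chase 'c': 8→0 ⇒ 14;  out=∅∪out(14)=∅
  fail(21) 'babd': from fail(20)=7 chase 'd': 7→0 ⇒ 1;  out=∅∪out(1)=∅
  fail(24) 'adca': from fail(23)=14 chase 'a': 14→0 ⇒ 8;  out=∅∪out(8)=∅
  fail(5) 'dadca': from fail(4)=23 chase 'a': 23 ⇒ 24;  out=∅∪out(24)=∅
  fail(19) 'daacc': from fail(18)=14 chase 'c': 14 ⇒ 15;  out={5}∪out(15)={5}
  fail(22) 'babda': from fail(21)=1 chase 'a': 1 ⇒ 2;  out={6}∪out(2)={6}
  fail(25) 'adcac': from fail(24)=8 chase 'c': 8→0 ⇒ 14;  out={7}∪out(14)={7}
  fail(6) 'dadcac': from fail(5)=24 chase 'c': 24 ⇒ 25;  out={0}∪out(25)={0,7}

Run:
pos 0 'a': at 8
pos 1 'd': at 9
pos 2 'd': at 1 ·f
pos 3 'a': at 2
pos 4 'b': at 7 ·f  → match P1@[4:4]
pos 5 'b': at 7 ·f  → match P1@[5:5]
pos 6 'd': at 1 ·f
pos 7 'a': at 2
pos 8 'd': at 3
pos 9 'c': at 4
pos 10 'a': at 5
pos 11 'c': at 6  → match P0@[6:11],P7@[7:11]
pos 12 'c': at 15 ·f
pos 13 'c': at 15 ·f
pos 14 'b': at 16  → match P1@[14:14],P4@[12:14]
pos 15 'd': at 1 ·f
pos 16 'd': at 1 ·f
pos 17 'd': at 1 ·f
pos 18 'a': at 2
pos 19 'd': at 3
pos 20 'a': at 10 ·f  → match P2@[18:20]
pos 21 'd': at 3 ·f
pos 22 'a': at 10 ·f  → match P2@[20:22]

Result: [[4,1],[5,1],[11,0],[11,7],[14,1],[14,4],[20,2],[22,2]]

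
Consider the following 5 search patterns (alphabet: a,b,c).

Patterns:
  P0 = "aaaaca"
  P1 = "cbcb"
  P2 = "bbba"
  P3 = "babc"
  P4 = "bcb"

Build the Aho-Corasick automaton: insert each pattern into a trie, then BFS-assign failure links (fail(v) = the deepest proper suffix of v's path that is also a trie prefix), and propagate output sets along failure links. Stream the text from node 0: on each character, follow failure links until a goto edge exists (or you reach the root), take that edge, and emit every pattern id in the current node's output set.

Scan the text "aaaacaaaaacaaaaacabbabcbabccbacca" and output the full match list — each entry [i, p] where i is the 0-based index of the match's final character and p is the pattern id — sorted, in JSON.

Build automaton:
Trie (insert patterns):
  0='ε' goto a→1 b→11 c→7
  1='a' goto a→2
  2='aa' goto a→3
  3='aaa' goto a→4
  4='aaaa' goto c→5
  5='aaaac' goto a→6
  6='aaaaca' goto ·  ←P0
  7='c' goto b→8
  8='cb' goto c→9
  9='cbc' goto b→10
  10='cbcb' goto ·  ←P1
  11='b' goto a→15 b→12 c→18
  12='bb' goto b→13
  13='bbb' goto a→14
  14='bbba' goto ·  ←P2
  15='ba' goto b→16
  16='bab' goto c→17
  17='babc' goto ·  ←P3
  18='bc' goto b→19
  19='bcb' goto ·  ←P4

BFS fail/out derivation:
  fail(1) 'a': from fail(0)=0 chase 'a': 0 ⇒ 0;  out=∅∪out(0)=∅
  fail(7) 'c': from fail(0)=0 chase 'c': 0 ⇒ 0;  out=∅∪out(0)=∅
  fail(11) 'b': from fail(0)=0 chase 'b': 0 ⇒ 0;  out=∅∪out(0)=∅
  fail(2) 'aa': from fail(1)=0 chase 'a': 0 ⇒ 1;  out=∅∪out(1)=∅
  fail(8) 'cb': from fail(7)=0 chase 'b': 0 ⇒ 11;  out=∅∪out(11)=∅
  fail(12) 'bb': from fail(11)=0 chase 'b': 0 ⇒ 11;  out=∅∪out(11)=∅
  fail(15) 'ba': from fail(11)=0 chase 'a': 0 ⇒ 1;  out=∅∪out(1)=∅
  fail(18) 'bc': from fail(11)=0 chase 'c': 0 ⇒ 7;  out=∅∪out(7)=∅
  fail(3) 'aaa': from fail(2)=1 chase 'a': 1 ⇒ 2;  out=∅∪out(2)=∅
  fail(9) 'cbc': from fail(8)=11 chase 'c': 11 ⇒ 18;  out=∅∪out(18)=∅
  fail(13) 'bbb': from fail(12)=11 chase 'b': 11 ⇒ 12;  out=∅∪out(12)=∅
  fail(16) 'bab': from fail(15)=1 chase 'b': 1→0 ⇒ 11;  out=∅∪out(11)=∅
  fail(19) 'bcb': from fail(18)=7 chase 'b': 7 ⇒ 8;  out={4}∪out(8)={4}
  fail(4) 'aaaa': from fail(3)=2 chase 'a': 2 ⇒ 3;  out=∅∪out(3)=∅
  fail(10) 'cbcb': from fail(9)=18 chase 'b': 18 ⇒ 19;  out={1}∪out(19)={1,4}
  fail(14) 'bbba': from fail(13)=12 chase 'a': 12→11 ⇒ 15;  out={2}∪out(15)={2}
  fail(17) 'babc': from fail(16)=11 chase 'c': 11 ⇒ 18;  out={3}∪out(18)={3}
  fail(5) 'aaaac': from fail(4)=3 chase 'c': 3→2→1→0 ⇒ 7;  out=∅∪out(7)=∅
  fail(6) 'aaaaca': from fail(5)=7 chase 'a': 7→0 ⇒ 1;  out={0}∪out(1)={0}

Scan:
pos 0 'a': at 1
pos 1 'a': at 2
pos 2 'a': at 3
pos 3 'a': at 4
pos 4 'c': at 5
pos 5 'a': at 6  → match P0@[0:5]
pos 6 'a': at 2 (via fail)
pos 7 'a': at 3
pos 8 'a': at 4
pos 9 'a': at 4 (via fail)
pos 10 'c': at 5
pos 11 'a': at 6  → match P0@[6:11]
pos 12 'a': at 2 (via fail)
pos 13 'a': at 3
pos 14 'a': at 4
pos 15 'a': at 4 (via fail)
pos 16 'c': at 5
pos 17 'a': at 6  → match P0@[12:17]
pos 18 'b': at 11 (via fail)
pos 19 'b': at 12
pos 20 'a': at 15 (via fail)
pos 21 'b': at 16
pos 22 'c': at 17  → match P3@[19:22]
pos 23 'b': at 19 (via fail)  → match P4@[21:23]
pos 24 'a': at 15 (via fail)
pos 25 'b': at 16
pos 26 'c': at 17  → match P3@[23:26]
pos 27 'c': at 7 (via fail)
pos 28 'b': at 8
pos 29 'a': at 15 (via fail)
pos 30 'c': at 7 (via fail)
pos 31 'c': at 7 (via fail)
pos 32 'a': at 1 (via fail)

Result: [[5,0],[11,0],[17,0],[22,3],[23,4],[26,3]]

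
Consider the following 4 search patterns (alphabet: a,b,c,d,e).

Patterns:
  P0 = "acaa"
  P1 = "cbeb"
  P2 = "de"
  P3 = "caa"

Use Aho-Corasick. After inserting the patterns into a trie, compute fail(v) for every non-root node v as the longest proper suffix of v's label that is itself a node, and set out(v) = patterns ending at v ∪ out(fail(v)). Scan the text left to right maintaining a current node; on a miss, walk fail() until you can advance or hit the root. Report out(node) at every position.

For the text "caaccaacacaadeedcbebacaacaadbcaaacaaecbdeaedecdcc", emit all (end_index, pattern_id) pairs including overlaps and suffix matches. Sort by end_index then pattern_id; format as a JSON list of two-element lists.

Build automaton:
Trie nodes:
  n0 'ε': a→1 c→5 d→9
  n1 'a': c→2
  n2 'ac': a→3
  n3 'aca': a→4
  n4 'acaa': ·  ←P0
  n5 'c': a→11 b→6
  n6 'cb': e→7
  n7 'cbe': b→8
  n8 'cbeb': ·  ←P1
  n9 'd': e→10
  n10 'de': ·  ←P2
  n11 'ca': a→12
  n12 'caa': ·  ←P3

BFS fail/out derivation:
  fail(1) 'a': from fail(0)=0 chase 'a': 0 ⇒ 0;  out=∅∪out(0)=∅
  fail(5) 'c': from fail(0)=0 chase 'c': 0 ⇒ 0;  out=∅∪out(0)=∅
  fail(9) 'd': from fail(0)=0 chase 'd': 0 ⇒ 0;  out=∅∪out(0)=∅
  fail(2) 'ac': from fail(1)=0 chase 'c': 0 ⇒ 5;  out=∅∪out(5)=∅
  fail(6) 'cb': from fail(5)=0 chase 'b': 0 ⇒ 0;  out=∅∪out(0)=∅
  fail(10) 'de': from fail(9)=0 chase 'e': 0 ⇒ 0;  out={2}∪out(0)={2}
  fail(11) 'ca': from fail(5)=0 chase 'a': 0 ⇒ 1;  out=∅∪out(1)=∅
  fail(3) 'aca': from fail(2)=5 chase 'a': 5 ⇒ 11;  out=∅∪out(11)=∅
  fail(7) 'cbe': from fail(6)=0 chase 'e': 0 ⇒ 0;  out=∅∪out(0)=∅
  fail(12) 'caa': from fail(11)=1 chase 'a': 1→0 ⇒ 1;  out={3}∪out(1)={3}
  fail(4) 'acaa': from fail(3)=11 chase 'a': 11 ⇒ 12;  out={0}∪out(12)={0,3}
  fail(8) 'cbeb': from fail(7)=0 chase 'b': 0 ⇒ 0;  out={1}∪out(0)={1}

Run:
i=0 'c': node 0→5
i=1 'a': node 5→11
i=2 'a': node 11→12  → match P3@[0:2]
i=3 'c': node 12→2 (fail-walked)
i=4 'c': node 2→5 (fail-walked)
i=5 'a': node 5→11
i=6 'a': node 11→12  → match P3@[4:6]
i=7 'c': node 12→2 (fail-walked)
i=8 'a': node 2→3
i=9 'c': node 3→2 (fail-walked)
i=10 'a': node 2→3
i=11 'a': node 3→4  → match P0@[8:11],P3@[9:11]
i=12 'd': node 4→9 (fail-walked)
i=13 'e': node 9→10  → match P2@[12:13]
i=14 'e': node 10→0 (fail-walked)
i=15 'd': node 0→9
i=16 'c': node 9→5 (fail-walked)
i=17 'b': node 5→6
i=18 'e': node 6→7
i=19 'b': node 7→8  → match P1@[16:19]
i=20 'a': node 8→1 (fail-walked)
i=21 'c': node 1→2
i=22 'a': node 2→3
i=23 'a': node 3→4  → match P0@[20:23],P3@[21:23]
i=24 'c': node 4→2 (fail-walked)
i=25 'a': node 2→3
i=26 'a': node 3→4  → match P0@[23:26],P3@[24:26]
i=27 'd': node 4→9 (fail-walked)
i=28 'b': node 9→0 (fail-walked)
i=29 'c': node 0→5
i=30 'a': node 5→11
i=31 'a': node 11→12  → match P3@[29:31]
i=32 'a': node 12→1 (fail-walked)
i=33 'c': node 1→2
i=34 'a': node 2→3
i=35 'a': node 3→4  → match P0@[32:35],P3@[33:35]
i=36 'e': node 4→0 (fail-walked)
i=37 'c': node 0→5
i=38 'b': node 5→6
i=39 'd': node 6→9 (fail-walked)
i=40 'e': node 9→10  → match P2@[39:40]
i=41 'a': node 10→1 (fail-walked)
i=42 'e': node 1→0 (fail-walked)
i=43 'd': node 0→9
i=44 'e': node 9→10  → match P2@[43:44]
i=45 'c': node 10→5 (fail-walked)
i=46 'd': node 5→9 (fail-walked)
i=47 'c': node 9→5 (fail-walked)
i=48 'c': node 5→5 (fail-walked)

Result: [[2,3],[6,3],[11,0],[11,3],[13,2],[19,1],[23,0],[23,3],[26,0],[26,3],[31,3],[35,0],[35,3],[40,2],[44,2]]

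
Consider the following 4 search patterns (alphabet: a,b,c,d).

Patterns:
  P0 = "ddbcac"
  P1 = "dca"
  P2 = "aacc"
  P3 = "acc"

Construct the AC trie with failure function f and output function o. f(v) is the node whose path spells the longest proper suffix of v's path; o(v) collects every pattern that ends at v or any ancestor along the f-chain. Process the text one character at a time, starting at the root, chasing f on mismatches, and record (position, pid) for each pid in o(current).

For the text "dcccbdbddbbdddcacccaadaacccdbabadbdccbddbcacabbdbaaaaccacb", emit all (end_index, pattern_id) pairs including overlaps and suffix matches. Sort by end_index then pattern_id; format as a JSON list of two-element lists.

Construct AC machine:
Trie (insert patterns):
  n0 'ε': a→9 d→1
  n1 'd': c→7 d→2
  n2 'dd': b→3
  n3 'ddb': c→4
  n4 'ddbc': a→5
  n5 'ddbca': c→6
  n6 'ddbcac': ·  ←P0
  n7 'dc': a→8
  n8 'dca': ·  ←P1
  n9 'a': a→10 c→13
  n10 'aa': c→11
  n11 'aac': c→12
  n12 'aacc': ·  ←P2
  n13 'ac': c→14
  n14 'acc': ·  ←P3

BFS fail/out derivation:
  fail(1) 'd': from fail(0)=0 chase 'd': 0 ⇒ 0;  out=∅∪out(0)=∅
  fail(9) 'a': from fail(0)=0 chase 'a': 0 ⇒ 0;  out=∅∪out(0)=∅
  fail(2) 'dd': from fail(1)=0 chase 'd': 0 ⇒ 1;  out=∅∪out(1)=∅
  fail(7) 'dc': from fail(1)=0 chase 'c': 0 ⇒ 0;  out=∅∪out(0)=∅
  fail(10) 'aa': from fail(9)=0 chase 'a': 0 ⇒ 9;  out=∅∪out(9)=∅
  fail(13) 'ac': from fail(9)=0 chase 'c': 0 ⇒ 0;  out=∅∪out(0)=∅
  fail(3) 'ddb': from fail(2)=1 chase 'b': 1→0 ⇒ 0;  out=∅∪out(0)=∅
  fail(8) 'dca': from fail(7)=0 chase 'a': 0 ⇒ 9;  out={1}∪out(9)={1}
  fail(11) 'aac': from fail(10)=9 chase 'c': 9 ⇒ 13;  out=∅∪out(13)=∅
  fail(14) 'acc': from fail(13)=0 chase 'c': 0 ⇒ 0;  out={3}∪out(0)={3}
  fail(4) 'ddbc': from fail(3)=0 chase 'c': 0 ⇒ 0;  out=∅∪out(0)=∅
  fail(12) 'aacc': from fail(11)=13 chase 'c': 13 ⇒ 14;  out={2}∪out(14)={2,3}
  fail(5) 'ddbca': from fail(4)=0 chase 'a': 0 ⇒ 9;  out=∅∪out(9)=∅
  fail(6) 'ddbcac': from fail(5)=9 chase 'c': 9 ⇒ 13;  out={0}∪out(13)={0}

Text stream:
[0] read 'd'  n0⇒n1
[1] read 'c'  n1⇒n7
[2] read 'c'  n7⇒n0 (via fail)
[3] read 'c'  n0⇒n0
[4] read 'b'  n0⇒n0
[5] read 'd'  n0⇒n1
[6] read 'b'  n1⇒n0 (via fail)
[7] read 'd'  n0⇒n1
[8] read 'd'  n1⇒n2
[9] read 'b'  n2⇒n3
[10] read 'b'  n3⇒n0 (via fail)
[11] read 'd'  n0⇒n1
[12] read 'd'  n1⇒n2
[13] read 'd'  n2⇒n2 (via fail)
[14] read 'c'  n2⇒n7 (via fail)
[15] read 'a'  n7⇒n8  emit P1@[13:15]
[16] read 'c'  n8⇒n13 (via fail)
[17] read 'c'  n13⇒n14  emit P3@[15:17]
[18] read 'c'  n14⇒n0 (via fail)
[19] read 'a'  n0⇒n9
[20] read 'a'  n9⇒n10
[21] read 'd'  n10⇒n1 (via fail)
[22] read 'a'  n1⇒n9 (via fail)
[23] read 'a'  n9⇒n10
[24] read 'c'  n10⇒n11
[25] read 'c'  n11⇒n12  emit P2@[22:25],P3@[23:25]
[26] read 'c'  n12⇒n0 (via fail)
[27] read 'd'  n0⇒n1
[28] read 'b'  n1⇒n0 (via fail)
[29] read 'a'  n0⇒n9
[30] read 'b'  n9⇒n0 (via fail)
[31] read 'a'  n0⇒n9
[32] read 'd'  n9⇒n1 (via fail)
[33] read 'b'  n1⇒n0 (via fail)
[34] read 'd'  n0⇒n1
[35] read 'c'  n1⇒n7
[36] read 'c'  n7⇒n0 (via fail)
[37] read 'b'  n0⇒n0
[38] read 'd'  n0⇒n1
[39] read 'd'  n1⇒n2
[40] read 'b'  n2⇒n3
[41] read 'c'  n3⇒n4
[42] read 'a'  n4⇒n5
[43] read 'c'  n5⇒n6  emit P0@[38:43]
[44] read 'a'  n6⇒n9 (via fail)
[45] read 'b'  n9⇒n0 (via fail)
[46] read 'b'  n0⇒n0
[47] read 'd'  n0⇒n1
[48] read 'b'  n1⇒n0 (via fail)
[49] read 'a'  n0⇒n9
[50] read 'a'  n9⇒n10
[51] read 'a'  n10⇒n10 (via fail)
[52] read 'a'  n10⇒n10 (via fail)
[53] read 'c'  n10⇒n11
[54] read 'c'  n11⇒n12  emit P2@[51:54],P3@[52:54]
[55] read 'a'  n12⇒n9 (via fail)
[56] read 'c'  n9⇒n13
[57] read 'b'  n13⇒n0 (via fail)

All matches (sorted): [[15,1],[17,3],[25,2],[25,3],[43,0],[54,2],[54,3]]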